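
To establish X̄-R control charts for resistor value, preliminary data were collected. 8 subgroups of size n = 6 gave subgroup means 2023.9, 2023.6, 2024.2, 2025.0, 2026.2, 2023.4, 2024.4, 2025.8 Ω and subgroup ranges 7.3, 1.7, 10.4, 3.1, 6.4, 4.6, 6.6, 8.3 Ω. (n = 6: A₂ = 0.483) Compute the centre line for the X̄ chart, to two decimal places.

X̄̄ = (2023.9 + 2023.6 + 2024.2 + 2025.0 + 2026.2 + 2023.4 + 2024.4 + 2025.8) / 8 = 16196.5000 / 8 = 2024.5625
CL = X̄̄ = 2024.5625

2024.56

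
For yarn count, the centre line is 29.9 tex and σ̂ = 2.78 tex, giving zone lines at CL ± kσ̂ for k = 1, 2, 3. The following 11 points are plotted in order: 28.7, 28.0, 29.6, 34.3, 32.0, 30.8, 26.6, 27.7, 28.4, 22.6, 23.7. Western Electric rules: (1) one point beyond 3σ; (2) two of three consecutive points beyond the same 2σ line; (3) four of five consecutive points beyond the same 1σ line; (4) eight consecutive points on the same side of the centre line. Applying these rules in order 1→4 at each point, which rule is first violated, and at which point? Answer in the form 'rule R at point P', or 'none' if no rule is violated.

Zone of each point (C = within 1σ̂, B = 1σ̂–2σ̂, A = 2σ̂–3σ̂, * = beyond 3σ̂; sign = side of CL): 1:-C, 2:-C, 3:-C, 4:+B, 5:+C, 6:+C, 7:-B, 8:-C, 9:-C, 10:-A, 11:-A
Rule 2 (two of three consecutive points beyond the same 2σ limit) is satisfied at point 11.

rule 2 at point 11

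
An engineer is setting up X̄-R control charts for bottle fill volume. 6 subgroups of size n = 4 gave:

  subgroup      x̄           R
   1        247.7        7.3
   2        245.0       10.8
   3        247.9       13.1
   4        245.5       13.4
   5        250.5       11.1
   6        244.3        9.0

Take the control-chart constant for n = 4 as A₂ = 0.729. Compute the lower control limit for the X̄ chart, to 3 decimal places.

X̄̄ = (247.7 + 245.0 + 247.9 + 245.5 + 250.5 + 244.3) / 6 = 1480.9000 / 6 = 246.8167
R̄ = (7.3 + 10.8 + 13.1 + 13.4 + 11.1 + 9.0) / 6 = 64.7000 / 6 = 10.7833
LCL = X̄̄ − A₂·R̄ = 246.8167 − 0.729 × 10.7833 = 238.9556

238.956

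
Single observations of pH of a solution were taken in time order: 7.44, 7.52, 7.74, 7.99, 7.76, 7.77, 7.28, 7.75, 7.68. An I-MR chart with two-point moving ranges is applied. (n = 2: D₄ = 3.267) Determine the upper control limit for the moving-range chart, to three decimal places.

0.743

Moving ranges: 0.08, 0.22, 0.25, 0.23, 0.01, 0.49, 0.47, 0.07; M̄R̄ = 1.8200 / 8 = 0.2275
UCL_MR = D₄·M̄R̄ = 3.267 × 0.2275 = 0.7432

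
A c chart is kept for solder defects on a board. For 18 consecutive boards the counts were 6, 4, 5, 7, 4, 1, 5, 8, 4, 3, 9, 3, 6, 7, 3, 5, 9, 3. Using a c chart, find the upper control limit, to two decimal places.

11.89

c̄ = (6 + 4 + 5 + 7 + 4 + 1 + 5 + 8 + 4 + 3 + 9 + 3 + 6 + 7 + 3 + 5 + 9 + 3) / 18 = 92 / 18 = 5.1111
UCL = c̄ + 3√c̄ = 5.1111 + 3 × √5.1111 = 5.1111 + 3 × 2.2608 = 11.8934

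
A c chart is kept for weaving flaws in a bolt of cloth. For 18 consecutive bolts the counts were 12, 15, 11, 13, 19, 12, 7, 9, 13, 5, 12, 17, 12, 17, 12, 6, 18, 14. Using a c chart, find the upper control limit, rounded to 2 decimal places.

c̄ = (12 + 15 + 11 + 13 + 19 + 12 + 7 + 9 + 13 + 5 + 12 + 17 + 12 + 17 + 12 + 6 + 18 + 14) / 18 = 224 / 18 = 12.4444
UCL = c̄ + 3√c̄ = 12.4444 + 3 × √12.4444 = 12.4444 + 3 × 3.5277 = 23.0274

23.03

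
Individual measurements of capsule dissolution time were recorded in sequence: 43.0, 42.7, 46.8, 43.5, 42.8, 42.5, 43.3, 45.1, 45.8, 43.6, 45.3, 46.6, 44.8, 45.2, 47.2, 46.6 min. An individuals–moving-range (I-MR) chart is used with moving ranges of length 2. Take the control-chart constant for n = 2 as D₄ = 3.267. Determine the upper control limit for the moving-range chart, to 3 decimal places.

Moving ranges: 0.3, 4.1, 3.3, 0.7, 0.3, 0.8, 1.8, 0.7, 2.2, 1.7, 1.3, 1.8, 0.4, 2.0, 0.6; M̄R̄ = 22.0000 / 15 = 1.4667
UCL_MR = D₄·M̄R̄ = 3.267 × 1.4667 = 4.7916

4.792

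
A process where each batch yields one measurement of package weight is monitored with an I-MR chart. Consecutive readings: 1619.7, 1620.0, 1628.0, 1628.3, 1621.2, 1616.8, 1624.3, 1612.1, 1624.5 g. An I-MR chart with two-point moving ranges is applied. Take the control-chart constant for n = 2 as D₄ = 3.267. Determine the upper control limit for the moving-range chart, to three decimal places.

21.317

Moving ranges: 0.3, 8.0, 0.3, 7.1, 4.4, 7.5, 12.2, 12.4; M̄R̄ = 52.2000 / 8 = 6.5250
UCL_MR = D₄·M̄R̄ = 3.267 × 6.5250 = 21.3172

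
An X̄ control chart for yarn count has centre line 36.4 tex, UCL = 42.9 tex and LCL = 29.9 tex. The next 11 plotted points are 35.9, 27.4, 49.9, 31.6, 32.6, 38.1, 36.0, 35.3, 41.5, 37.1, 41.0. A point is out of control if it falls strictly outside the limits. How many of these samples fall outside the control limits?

2

Compare each point to [29.9, 42.9]: sample 2 = 27.4 < LCL; sample 3 = 49.9 > UCL.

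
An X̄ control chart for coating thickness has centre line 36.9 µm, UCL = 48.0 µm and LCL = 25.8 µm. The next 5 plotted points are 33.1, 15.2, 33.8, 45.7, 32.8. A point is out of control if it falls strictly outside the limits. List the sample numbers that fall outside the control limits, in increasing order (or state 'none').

2

Compare each point to [25.8, 48.0]: sample 2 = 15.2 < LCL.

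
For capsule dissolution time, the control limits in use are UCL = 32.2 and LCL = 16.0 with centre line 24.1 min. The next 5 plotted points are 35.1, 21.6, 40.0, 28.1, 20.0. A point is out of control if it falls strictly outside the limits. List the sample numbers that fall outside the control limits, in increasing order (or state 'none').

1, 3

Compare each point to [16.0, 32.2]: sample 1 = 35.1 > UCL; sample 3 = 40.0 > UCL.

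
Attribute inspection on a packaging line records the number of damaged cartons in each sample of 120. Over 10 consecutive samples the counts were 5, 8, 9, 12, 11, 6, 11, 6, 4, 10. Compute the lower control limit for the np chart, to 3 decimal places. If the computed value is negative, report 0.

0.000

p̄ = Σdᵢ / (k·n) = 82 / (10 × 120) = 0.06833
LCL = np̄ − 3·√(np̄(1−p̄)) = 8.2000 − 3 × 2.7640 = -0.0920 → 0 (negative, so LCL = 0)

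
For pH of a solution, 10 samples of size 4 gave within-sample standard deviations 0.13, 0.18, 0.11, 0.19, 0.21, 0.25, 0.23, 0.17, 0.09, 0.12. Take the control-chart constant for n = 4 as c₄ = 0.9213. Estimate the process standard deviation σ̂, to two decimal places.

0.18

s̄ = (0.13 + 0.18 + 0.11 + 0.19 + 0.21 + 0.25 + 0.23 + 0.17 + 0.09 + 0.12) / 10 = 0.1680
σ̂ = s̄ / c₄ = 0.1680 / 0.9213 = 0.1824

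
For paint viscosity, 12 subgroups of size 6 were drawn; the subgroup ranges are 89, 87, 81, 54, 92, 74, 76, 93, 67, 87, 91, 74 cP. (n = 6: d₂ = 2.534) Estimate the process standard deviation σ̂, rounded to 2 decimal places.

R̄ = (89 + 87 + 81 + 54 + 92 + 74 + 76 + 93 + 67 + 87 + 91 + 74) / 12 = 80.4167
σ̂ = R̄ / d₂ = 80.4167 / 2.534 = 31.7351

31.74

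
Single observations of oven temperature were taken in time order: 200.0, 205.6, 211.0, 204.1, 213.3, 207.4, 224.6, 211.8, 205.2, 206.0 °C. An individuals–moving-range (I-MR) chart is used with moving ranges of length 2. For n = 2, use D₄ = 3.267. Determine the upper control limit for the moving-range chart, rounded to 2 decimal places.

25.56

Moving ranges: 5.6, 5.4, 6.9, 9.2, 5.9, 17.2, 12.8, 6.6, 0.8; M̄R̄ = 70.4000 / 9 = 7.8222
UCL_MR = D₄·M̄R̄ = 3.267 × 7.8222 = 25.5552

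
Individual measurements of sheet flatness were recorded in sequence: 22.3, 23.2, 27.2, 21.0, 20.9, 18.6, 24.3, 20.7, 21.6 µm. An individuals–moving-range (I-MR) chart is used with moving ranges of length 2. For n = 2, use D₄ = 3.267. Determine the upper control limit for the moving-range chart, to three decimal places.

9.678

Moving ranges: 0.9, 4.0, 6.2, 0.1, 2.3, 5.7, 3.6, 0.9; M̄R̄ = 23.7000 / 8 = 2.9625
UCL_MR = D₄·M̄R̄ = 3.267 × 2.9625 = 9.6785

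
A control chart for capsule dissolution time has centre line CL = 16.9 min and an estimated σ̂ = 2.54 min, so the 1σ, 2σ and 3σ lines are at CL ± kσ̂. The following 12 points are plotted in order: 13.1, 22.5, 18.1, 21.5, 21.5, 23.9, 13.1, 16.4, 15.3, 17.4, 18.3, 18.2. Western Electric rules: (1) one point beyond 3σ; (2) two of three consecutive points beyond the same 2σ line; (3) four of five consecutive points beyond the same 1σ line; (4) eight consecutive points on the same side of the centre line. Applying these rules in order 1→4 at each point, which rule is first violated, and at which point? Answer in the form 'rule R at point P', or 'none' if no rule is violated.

Zone of each point (C = within 1σ̂, B = 1σ̂–2σ̂, A = 2σ̂–3σ̂, * = beyond 3σ̂; sign = side of CL): 1:-B, 2:+A, 3:+C, 4:+B, 5:+B, 6:+A, 7:-B, 8:-C, 9:-C, 10:+C, 11:+C, 12:+C
Rule 3 (four of five consecutive points beyond the same 1σ limit) is satisfied at point 6.

rule 3 at point 6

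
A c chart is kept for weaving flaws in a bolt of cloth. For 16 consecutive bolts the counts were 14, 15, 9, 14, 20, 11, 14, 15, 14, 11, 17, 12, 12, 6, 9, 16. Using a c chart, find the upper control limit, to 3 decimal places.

23.905

c̄ = (14 + 15 + 9 + 14 + 20 + 11 + 14 + 15 + 14 + 11 + 17 + 12 + 12 + 6 + 9 + 16) / 16 = 209 / 16 = 13.0625
UCL = c̄ + 3√c̄ = 13.0625 + 3 × √13.0625 = 13.0625 + 3 × 3.6142 = 23.9051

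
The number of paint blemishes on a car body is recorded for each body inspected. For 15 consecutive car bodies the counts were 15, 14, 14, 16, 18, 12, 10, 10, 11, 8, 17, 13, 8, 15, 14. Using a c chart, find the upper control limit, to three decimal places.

23.817

c̄ = (15 + 14 + 14 + 16 + 18 + 12 + 10 + 10 + 11 + 8 + 17 + 13 + 8 + 15 + 14) / 15 = 195 / 15 = 13.0000
UCL = c̄ + 3√c̄ = 13.0000 + 3 × √13.0000 = 13.0000 + 3 × 3.6056 = 23.8167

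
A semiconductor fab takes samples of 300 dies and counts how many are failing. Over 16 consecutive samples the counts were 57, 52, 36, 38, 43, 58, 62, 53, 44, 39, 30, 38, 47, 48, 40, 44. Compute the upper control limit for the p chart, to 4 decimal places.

p̄ = Σdᵢ / (k·n) = 729 / (16 × 300) = 0.15188
UCL = p̄ + 3·√(p̄(1−p̄)/n) = 0.15188 + 3 × √(0.15188×0.84813/300) = 0.15188 + 3 × 0.02072 = 0.21404

0.2140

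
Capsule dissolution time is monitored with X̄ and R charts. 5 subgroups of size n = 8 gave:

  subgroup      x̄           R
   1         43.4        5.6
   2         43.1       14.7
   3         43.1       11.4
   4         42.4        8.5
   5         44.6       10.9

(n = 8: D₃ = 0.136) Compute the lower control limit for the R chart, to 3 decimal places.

R̄ = (5.6 + 14.7 + 11.4 + 8.5 + 10.9) / 5 = 51.1000 / 5 = 10.2200
LCL_R = D₃·R̄ = 0.136 × 10.2200 = 1.3899

1.390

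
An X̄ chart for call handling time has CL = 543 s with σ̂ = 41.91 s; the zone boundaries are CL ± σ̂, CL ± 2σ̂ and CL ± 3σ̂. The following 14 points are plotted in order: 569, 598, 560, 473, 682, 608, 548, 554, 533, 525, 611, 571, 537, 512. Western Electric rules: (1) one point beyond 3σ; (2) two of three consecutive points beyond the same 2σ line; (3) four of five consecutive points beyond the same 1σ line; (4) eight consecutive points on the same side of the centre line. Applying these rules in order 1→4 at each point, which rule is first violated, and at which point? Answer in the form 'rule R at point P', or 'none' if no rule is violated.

rule 1 at point 5

Zone of each point (C = within 1σ̂, B = 1σ̂–2σ̂, A = 2σ̂–3σ̂, * = beyond 3σ̂; sign = side of CL): 1:+C, 2:+B, 3:+C, 4:-B, 5:+*, 6:+B, 7:+C, 8:+C, 9:-C, 10:-C, 11:+B, 12:+C, 13:-C, 14:-C
Rule 1 (one point beyond the 3σ limits) is satisfied at point 5.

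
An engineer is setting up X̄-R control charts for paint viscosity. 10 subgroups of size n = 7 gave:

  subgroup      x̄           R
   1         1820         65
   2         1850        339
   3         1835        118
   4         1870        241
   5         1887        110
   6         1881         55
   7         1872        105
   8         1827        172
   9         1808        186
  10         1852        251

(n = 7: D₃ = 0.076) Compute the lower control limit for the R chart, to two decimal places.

R̄ = (65 + 339 + 118 + 241 + 110 + 55 + 105 + 172 + 186 + 251) / 10 = 1642.0000 / 10 = 164.2000
LCL_R = D₃·R̄ = 0.076 × 164.2000 = 12.4792

12.48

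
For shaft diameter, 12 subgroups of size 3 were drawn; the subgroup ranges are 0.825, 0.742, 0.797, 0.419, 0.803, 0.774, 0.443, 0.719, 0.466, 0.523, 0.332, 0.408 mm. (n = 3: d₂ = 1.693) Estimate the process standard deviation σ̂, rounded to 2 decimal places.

0.36

R̄ = (0.825 + 0.742 + 0.797 + 0.419 + 0.803 + 0.774 + 0.443 + 0.719 + 0.466 + 0.523 + 0.332 + 0.408) / 12 = 0.6043
σ̂ = R̄ / d₂ = 0.6043 / 1.693 = 0.3569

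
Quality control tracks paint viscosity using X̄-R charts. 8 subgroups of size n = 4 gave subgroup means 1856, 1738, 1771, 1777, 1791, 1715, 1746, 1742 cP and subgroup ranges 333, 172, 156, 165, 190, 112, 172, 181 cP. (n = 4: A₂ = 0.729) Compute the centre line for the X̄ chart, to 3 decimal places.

X̄̄ = (1856 + 1738 + 1771 + 1777 + 1791 + 1715 + 1746 + 1742) / 8 = 14136.0000 / 8 = 1767.0000
CL = X̄̄ = 1767.0000

1767.000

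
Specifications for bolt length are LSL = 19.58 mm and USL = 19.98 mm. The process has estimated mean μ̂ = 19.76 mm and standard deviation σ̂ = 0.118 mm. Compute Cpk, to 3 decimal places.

0.508

Cpu = (USL − μ̂) / (3σ̂) = (19.98 − 19.76) / (3 × 0.118) = 0.6215; Cpl = (μ̂ − LSL) / (3σ̂) = (19.76 − 19.58) / (3 × 0.118) = 0.5085; Cpk = min(Cpu, Cpl) = 0.5085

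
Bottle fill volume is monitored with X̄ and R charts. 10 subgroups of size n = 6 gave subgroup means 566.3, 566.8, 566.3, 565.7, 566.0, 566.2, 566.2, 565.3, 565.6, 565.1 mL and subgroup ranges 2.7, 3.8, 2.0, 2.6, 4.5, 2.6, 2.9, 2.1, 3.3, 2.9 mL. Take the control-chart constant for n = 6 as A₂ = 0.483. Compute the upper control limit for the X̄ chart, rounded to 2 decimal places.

X̄̄ = (566.3 + 566.8 + 566.3 + 565.7 + 566.0 + 566.2 + 566.2 + 565.3 + 565.6 + 565.1) / 10 = 5659.5000 / 10 = 565.9500
R̄ = (2.7 + 3.8 + 2.0 + 2.6 + 4.5 + 2.6 + 2.9 + 2.1 + 3.3 + 2.9) / 10 = 29.4000 / 10 = 2.9400
UCL = X̄̄ + A₂·R̄ = 565.9500 + 0.483 × 2.9400 = 567.3700

567.37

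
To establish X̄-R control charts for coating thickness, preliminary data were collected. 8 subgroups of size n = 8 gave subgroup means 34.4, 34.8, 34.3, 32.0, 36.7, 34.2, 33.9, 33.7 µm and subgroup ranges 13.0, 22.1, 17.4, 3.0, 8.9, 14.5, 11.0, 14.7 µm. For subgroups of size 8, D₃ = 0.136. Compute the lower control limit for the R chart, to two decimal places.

1.78

R̄ = (13.0 + 22.1 + 17.4 + 3.0 + 8.9 + 14.5 + 11.0 + 14.7) / 8 = 104.6000 / 8 = 13.0750
LCL_R = D₃·R̄ = 0.136 × 13.0750 = 1.7782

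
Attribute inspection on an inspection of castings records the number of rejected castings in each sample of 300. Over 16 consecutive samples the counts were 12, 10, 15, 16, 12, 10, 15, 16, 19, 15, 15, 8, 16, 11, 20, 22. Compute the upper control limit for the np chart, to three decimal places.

25.644

p̄ = Σdᵢ / (k·n) = 232 / (16 × 300) = 0.04833
UCL = np̄ + 3·√(np̄(1−p̄)) = 14.5000 + 3 × √(14.5000×0.95167) = 14.5000 + 3 × 3.7147 = 25.6442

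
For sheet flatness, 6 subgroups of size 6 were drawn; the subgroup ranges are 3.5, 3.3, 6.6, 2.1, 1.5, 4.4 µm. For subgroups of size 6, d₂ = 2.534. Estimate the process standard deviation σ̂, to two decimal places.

R̄ = (3.5 + 3.3 + 6.6 + 2.1 + 1.5 + 4.4) / 6 = 3.5667
σ̂ = R̄ / d₂ = 3.5667 / 2.534 = 1.4075

1.41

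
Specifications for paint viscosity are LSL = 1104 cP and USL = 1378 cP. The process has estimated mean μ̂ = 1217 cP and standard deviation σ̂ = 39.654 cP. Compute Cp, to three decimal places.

Cp = (USL − LSL) / (6σ̂) = (1378 − 1104) / (6 × 39.654) = 274.0000 / 237.9240 = 1.1516

1.152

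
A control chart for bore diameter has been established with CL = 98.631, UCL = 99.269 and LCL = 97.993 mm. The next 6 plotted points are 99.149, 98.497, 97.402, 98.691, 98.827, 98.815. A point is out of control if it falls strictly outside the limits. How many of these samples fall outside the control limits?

Compare each point to [97.993, 99.269]: sample 3 = 97.402 < LCL.

1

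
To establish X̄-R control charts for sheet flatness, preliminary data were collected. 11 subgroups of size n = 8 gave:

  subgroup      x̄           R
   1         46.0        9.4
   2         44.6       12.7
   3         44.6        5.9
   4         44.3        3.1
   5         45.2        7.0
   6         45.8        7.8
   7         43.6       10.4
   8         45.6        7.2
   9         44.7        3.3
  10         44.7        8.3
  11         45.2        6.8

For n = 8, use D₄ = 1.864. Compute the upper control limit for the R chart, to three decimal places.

R̄ = (9.4 + 12.7 + 5.9 + 3.1 + 7.0 + 7.8 + 10.4 + 7.2 + 3.3 + 8.3 + 6.8) / 11 = 81.9000 / 11 = 7.4455
UCL_R = D₄·R̄ = 1.864 × 7.4455 = 13.8783

13.878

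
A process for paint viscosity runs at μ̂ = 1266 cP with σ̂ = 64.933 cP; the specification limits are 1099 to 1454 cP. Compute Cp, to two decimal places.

Cp = (USL − LSL) / (6σ̂) = (1454 − 1099) / (6 × 64.933) = 355.0000 / 389.5980 = 0.9112

0.91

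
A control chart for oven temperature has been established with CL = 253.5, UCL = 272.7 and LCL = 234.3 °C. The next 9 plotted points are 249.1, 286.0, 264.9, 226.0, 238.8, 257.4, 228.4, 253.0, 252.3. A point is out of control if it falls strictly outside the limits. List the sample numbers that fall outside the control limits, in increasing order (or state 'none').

2, 4, 7

Compare each point to [234.3, 272.7]: sample 2 = 286.0 > UCL; sample 4 = 226.0 < LCL; sample 7 = 228.4 < LCL.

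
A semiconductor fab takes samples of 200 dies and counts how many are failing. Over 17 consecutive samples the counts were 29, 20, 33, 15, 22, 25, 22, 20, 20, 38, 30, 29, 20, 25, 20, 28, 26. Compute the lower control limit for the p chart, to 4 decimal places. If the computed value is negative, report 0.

0.0542

p̄ = Σdᵢ / (k·n) = 422 / (17 × 200) = 0.12412
LCL = p̄ − 3·√(p̄(1−p̄)/n) = 0.12412 − 3 × 0.02331 = 0.05417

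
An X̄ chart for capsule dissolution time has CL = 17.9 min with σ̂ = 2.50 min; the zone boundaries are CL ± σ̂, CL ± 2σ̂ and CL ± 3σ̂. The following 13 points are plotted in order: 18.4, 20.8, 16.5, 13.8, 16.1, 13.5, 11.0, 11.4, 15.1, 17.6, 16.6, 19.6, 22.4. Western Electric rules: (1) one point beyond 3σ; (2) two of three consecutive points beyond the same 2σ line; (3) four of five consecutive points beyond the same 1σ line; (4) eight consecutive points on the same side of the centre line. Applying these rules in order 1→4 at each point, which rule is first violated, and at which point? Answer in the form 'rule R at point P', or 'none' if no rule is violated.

rule 2 at point 8

Zone of each point (C = within 1σ̂, B = 1σ̂–2σ̂, A = 2σ̂–3σ̂, * = beyond 3σ̂; sign = side of CL): 1:+C, 2:+B, 3:-C, 4:-B, 5:-C, 6:-B, 7:-A, 8:-A, 9:-B, 10:-C, 11:-C, 12:+C, 13:+B
Rule 2 (two of three consecutive points beyond the same 2σ limit) is satisfied at point 8.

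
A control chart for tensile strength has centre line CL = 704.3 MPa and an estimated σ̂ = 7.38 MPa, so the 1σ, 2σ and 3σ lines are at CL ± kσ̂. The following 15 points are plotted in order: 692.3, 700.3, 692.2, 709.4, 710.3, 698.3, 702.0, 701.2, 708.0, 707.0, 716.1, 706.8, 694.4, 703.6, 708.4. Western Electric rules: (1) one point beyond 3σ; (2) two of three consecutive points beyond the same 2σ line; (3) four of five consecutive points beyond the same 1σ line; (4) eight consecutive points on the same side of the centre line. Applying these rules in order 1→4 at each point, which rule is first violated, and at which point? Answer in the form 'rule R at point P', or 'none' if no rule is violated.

Zone of each point (C = within 1σ̂, B = 1σ̂–2σ̂, A = 2σ̂–3σ̂, * = beyond 3σ̂; sign = side of CL): 1:-B, 2:-C, 3:-B, 4:+C, 5:+C, 6:-C, 7:-C, 8:-C, 9:+C, 10:+C, 11:+B, 12:+C, 13:-B, 14:-C, 15:+C
No rule fires across all 15 points.

none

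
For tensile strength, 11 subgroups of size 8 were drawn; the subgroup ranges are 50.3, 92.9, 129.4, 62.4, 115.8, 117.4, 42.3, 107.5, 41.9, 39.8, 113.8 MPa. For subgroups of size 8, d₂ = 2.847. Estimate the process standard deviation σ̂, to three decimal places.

29.169

R̄ = (50.3 + 92.9 + 129.4 + 62.4 + 115.8 + 117.4 + 42.3 + 107.5 + 41.9 + 39.8 + 113.8) / 11 = 83.0455
σ̂ = R̄ / d₂ = 83.0455 / 2.847 = 29.1695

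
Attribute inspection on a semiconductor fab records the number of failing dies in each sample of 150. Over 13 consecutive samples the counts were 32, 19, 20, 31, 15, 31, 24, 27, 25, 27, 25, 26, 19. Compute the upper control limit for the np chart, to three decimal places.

38.318

p̄ = Σdᵢ / (k·n) = 321 / (13 × 150) = 0.16462
UCL = np̄ + 3·√(np̄(1−p̄)) = 24.6923 + 3 × √(24.6923×0.83538) = 24.6923 + 3 × 4.5418 = 38.3176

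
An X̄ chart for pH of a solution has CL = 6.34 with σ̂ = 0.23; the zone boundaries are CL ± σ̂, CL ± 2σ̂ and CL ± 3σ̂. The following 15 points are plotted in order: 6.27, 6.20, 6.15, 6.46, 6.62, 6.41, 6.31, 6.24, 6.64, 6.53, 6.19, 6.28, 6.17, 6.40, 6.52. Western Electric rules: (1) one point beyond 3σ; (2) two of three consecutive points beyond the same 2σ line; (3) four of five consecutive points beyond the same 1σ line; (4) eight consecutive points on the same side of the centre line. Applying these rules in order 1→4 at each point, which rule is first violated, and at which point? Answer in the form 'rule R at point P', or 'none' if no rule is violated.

Zone of each point (C = within 1σ̂, B = 1σ̂–2σ̂, A = 2σ̂–3σ̂, * = beyond 3σ̂; sign = side of CL): 1:-C, 2:-C, 3:-C, 4:+C, 5:+B, 6:+C, 7:-C, 8:-C, 9:+B, 10:+C, 11:-C, 12:-C, 13:-C, 14:+C, 15:+C
No rule fires across all 15 points.

none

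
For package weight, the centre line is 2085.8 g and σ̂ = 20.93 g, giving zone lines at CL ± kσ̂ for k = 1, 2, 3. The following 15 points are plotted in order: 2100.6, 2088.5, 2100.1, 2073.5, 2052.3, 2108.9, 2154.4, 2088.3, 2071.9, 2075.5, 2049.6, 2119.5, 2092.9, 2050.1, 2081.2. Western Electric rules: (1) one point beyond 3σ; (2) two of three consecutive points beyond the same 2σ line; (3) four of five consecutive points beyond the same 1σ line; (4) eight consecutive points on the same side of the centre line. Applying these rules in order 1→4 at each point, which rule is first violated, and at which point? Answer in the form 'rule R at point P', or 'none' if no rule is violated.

rule 1 at point 7

Zone of each point (C = within 1σ̂, B = 1σ̂–2σ̂, A = 2σ̂–3σ̂, * = beyond 3σ̂; sign = side of CL): 1:+C, 2:+C, 3:+C, 4:-C, 5:-B, 6:+B, 7:+*, 8:+C, 9:-C, 10:-C, 11:-B, 12:+B, 13:+C, 14:-B, 15:-C
Rule 1 (one point beyond the 3σ limits) is satisfied at point 7.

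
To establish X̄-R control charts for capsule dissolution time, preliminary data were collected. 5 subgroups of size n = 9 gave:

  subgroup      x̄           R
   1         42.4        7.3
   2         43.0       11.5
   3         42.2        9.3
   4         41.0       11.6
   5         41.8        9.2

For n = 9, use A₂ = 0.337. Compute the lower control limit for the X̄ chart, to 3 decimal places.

38.784

X̄̄ = (42.4 + 43.0 + 42.2 + 41.0 + 41.8) / 5 = 210.4000 / 5 = 42.0800
R̄ = (7.3 + 11.5 + 9.3 + 11.6 + 9.2) / 5 = 48.9000 / 5 = 9.7800
LCL = X̄̄ − A₂·R̄ = 42.0800 − 0.337 × 9.7800 = 38.7841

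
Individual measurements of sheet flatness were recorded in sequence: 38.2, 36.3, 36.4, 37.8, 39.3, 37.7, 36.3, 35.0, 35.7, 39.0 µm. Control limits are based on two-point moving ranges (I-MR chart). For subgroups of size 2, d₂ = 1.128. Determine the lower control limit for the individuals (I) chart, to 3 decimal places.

33.269

X̄ = (38.2 + 36.3 + 36.4 + 37.8 + 39.3 + 37.7 + 36.3 + 35.0 + 35.7 + 39.0) / 10 = 37.1700
Moving ranges: 1.9, 0.1, 1.4, 1.5, 1.6, 1.4, 1.3, 0.7, 3.3; M̄R̄ = 13.2000 / 9 = 1.4667
LCL = X̄ − 3·M̄R̄/d₂ = 37.1700 − 3 × 1.4667 / 1.128 = 33.2693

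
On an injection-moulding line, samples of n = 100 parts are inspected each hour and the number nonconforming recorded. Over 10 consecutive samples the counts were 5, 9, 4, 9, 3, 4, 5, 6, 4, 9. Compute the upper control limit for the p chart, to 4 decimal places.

p̄ = Σdᵢ / (k·n) = 58 / (10 × 100) = 0.05800
UCL = p̄ + 3·√(p̄(1−p̄)/n) = 0.05800 + 3 × √(0.05800×0.94200/100) = 0.05800 + 3 × 0.02337 = 0.12812

0.1281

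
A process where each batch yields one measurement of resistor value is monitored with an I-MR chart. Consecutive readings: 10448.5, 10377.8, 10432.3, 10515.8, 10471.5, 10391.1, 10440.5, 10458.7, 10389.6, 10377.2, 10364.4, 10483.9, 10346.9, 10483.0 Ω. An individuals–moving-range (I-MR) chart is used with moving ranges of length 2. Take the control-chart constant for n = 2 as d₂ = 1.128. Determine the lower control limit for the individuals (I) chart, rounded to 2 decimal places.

10245.58

X̄ = (10448.5 + 10377.8 + 10432.3 + 10515.8 + 10471.5 + 10391.1 + 10440.5 + 10458.7 + 10389.6 + 10377.2 + 10364.4 + 10483.9 + 10346.9 + 10483.0) / 14 = 10427.2286
Moving ranges: 70.7, 54.5, 83.5, 44.3, 80.4, 49.4, 18.2, 69.1, 12.4, 12.8, 119.5, 137.0, 136.1; M̄R̄ = 887.9000 / 13 = 68.3000
LCL = X̄ − 3·M̄R̄/d₂ = 10427.2286 − 3 × 68.3000 / 1.128 = 10245.5796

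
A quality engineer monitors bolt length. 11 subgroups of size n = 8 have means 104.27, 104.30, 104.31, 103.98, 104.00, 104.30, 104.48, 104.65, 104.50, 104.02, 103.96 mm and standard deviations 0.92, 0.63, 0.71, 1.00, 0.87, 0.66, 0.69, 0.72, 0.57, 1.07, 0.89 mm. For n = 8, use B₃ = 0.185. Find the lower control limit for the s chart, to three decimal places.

0.147

s̄ = (0.92 + 0.63 + 0.71 + 1.00 + 0.87 + 0.66 + 0.69 + 0.72 + 0.57 + 1.07 + 0.89) / 11 = 0.7936
LCL_s = B₃·s̄ = 0.185 × 0.7936 = 0.1468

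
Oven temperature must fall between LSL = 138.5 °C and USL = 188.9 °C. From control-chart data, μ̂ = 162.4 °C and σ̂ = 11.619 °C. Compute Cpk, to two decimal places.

0.69

Cpu = (USL − μ̂) / (3σ̂) = (188.9 − 162.4) / (3 × 11.619) = 0.7602; Cpl = (μ̂ − LSL) / (3σ̂) = (162.4 − 138.5) / (3 × 11.619) = 0.6857; Cpk = min(Cpu, Cpl) = 0.6857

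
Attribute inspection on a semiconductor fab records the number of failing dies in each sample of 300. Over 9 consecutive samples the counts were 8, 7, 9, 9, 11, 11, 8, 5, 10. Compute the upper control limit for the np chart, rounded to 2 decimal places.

17.37

p̄ = Σdᵢ / (k·n) = 78 / (9 × 300) = 0.02889
UCL = np̄ + 3·√(np̄(1−p̄)) = 8.6667 + 3 × √(8.6667×0.97111) = 8.6667 + 3 × 2.9011 = 17.3699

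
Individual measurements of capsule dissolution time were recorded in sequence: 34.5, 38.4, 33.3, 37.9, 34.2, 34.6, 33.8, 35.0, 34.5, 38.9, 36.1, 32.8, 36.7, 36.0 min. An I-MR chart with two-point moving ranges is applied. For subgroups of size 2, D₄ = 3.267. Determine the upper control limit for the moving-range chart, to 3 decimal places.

Moving ranges: 3.9, 5.1, 4.6, 3.7, 0.4, 0.8, 1.2, 0.5, 4.4, 2.8, 3.3, 3.9, 0.7; M̄R̄ = 35.3000 / 13 = 2.7154
UCL_MR = D₄·M̄R̄ = 3.267 × 2.7154 = 8.8712

8.871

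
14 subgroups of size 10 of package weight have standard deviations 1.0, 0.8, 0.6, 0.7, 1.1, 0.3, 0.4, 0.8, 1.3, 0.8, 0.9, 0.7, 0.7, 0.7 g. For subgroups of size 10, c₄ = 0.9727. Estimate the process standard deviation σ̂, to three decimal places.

s̄ = (1.0 + 0.8 + 0.6 + 0.7 + 1.1 + 0.3 + 0.4 + 0.8 + 1.3 + 0.8 + 0.9 + 0.7 + 0.7 + 0.7) / 14 = 0.7714
σ̂ = s̄ / c₄ = 0.7714 / 0.9727 = 0.7931

0.793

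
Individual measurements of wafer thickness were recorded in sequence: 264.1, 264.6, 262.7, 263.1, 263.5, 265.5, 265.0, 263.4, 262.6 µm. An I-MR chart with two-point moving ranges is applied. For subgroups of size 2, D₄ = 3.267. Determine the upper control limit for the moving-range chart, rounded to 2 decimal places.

Moving ranges: 0.5, 1.9, 0.4, 0.4, 2.0, 0.5, 1.6, 0.8; M̄R̄ = 8.1000 / 8 = 1.0125
UCL_MR = D₄·M̄R̄ = 3.267 × 1.0125 = 3.3078

3.31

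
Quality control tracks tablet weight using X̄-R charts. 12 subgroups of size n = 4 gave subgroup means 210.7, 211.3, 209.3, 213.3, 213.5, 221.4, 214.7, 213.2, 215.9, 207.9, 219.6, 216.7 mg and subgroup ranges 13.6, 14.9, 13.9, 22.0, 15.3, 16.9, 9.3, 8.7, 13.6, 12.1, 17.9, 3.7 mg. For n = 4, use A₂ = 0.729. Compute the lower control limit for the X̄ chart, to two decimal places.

X̄̄ = (210.7 + 211.3 + 209.3 + 213.3 + 213.5 + 221.4 + 214.7 + 213.2 + 215.9 + 207.9 + 219.6 + 216.7) / 12 = 2567.5000 / 12 = 213.9583
R̄ = (13.6 + 14.9 + 13.9 + 22.0 + 15.3 + 16.9 + 9.3 + 8.7 + 13.6 + 12.1 + 17.9 + 3.7) / 12 = 161.9000 / 12 = 13.4917
LCL = X̄̄ − A₂·R̄ = 213.9583 − 0.729 × 13.4917 = 204.1229

204.12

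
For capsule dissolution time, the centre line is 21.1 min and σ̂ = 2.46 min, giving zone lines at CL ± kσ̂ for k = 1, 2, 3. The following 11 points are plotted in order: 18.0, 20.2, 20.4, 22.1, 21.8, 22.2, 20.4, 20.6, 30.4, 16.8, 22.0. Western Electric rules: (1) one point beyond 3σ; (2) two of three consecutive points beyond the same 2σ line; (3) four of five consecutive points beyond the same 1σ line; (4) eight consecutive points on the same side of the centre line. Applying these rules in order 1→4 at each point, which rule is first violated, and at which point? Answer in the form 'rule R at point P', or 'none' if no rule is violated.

Zone of each point (C = within 1σ̂, B = 1σ̂–2σ̂, A = 2σ̂–3σ̂, * = beyond 3σ̂; sign = side of CL): 1:-B, 2:-C, 3:-C, 4:+C, 5:+C, 6:+C, 7:-C, 8:-C, 9:+*, 10:-B, 11:+C
Rule 1 (one point beyond the 3σ limits) is satisfied at point 9.

rule 1 at point 9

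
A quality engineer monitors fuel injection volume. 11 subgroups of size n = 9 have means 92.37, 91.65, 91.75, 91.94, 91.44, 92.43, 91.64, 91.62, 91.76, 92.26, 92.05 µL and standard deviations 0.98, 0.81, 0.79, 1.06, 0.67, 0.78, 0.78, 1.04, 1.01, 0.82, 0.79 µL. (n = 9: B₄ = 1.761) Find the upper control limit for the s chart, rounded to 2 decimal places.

s̄ = (0.98 + 0.81 + 0.79 + 1.06 + 0.67 + 0.78 + 0.78 + 1.04 + 1.01 + 0.82 + 0.79) / 11 = 0.8664
UCL_s = B₄·s̄ = 1.761 × 0.8664 = 1.5257

1.53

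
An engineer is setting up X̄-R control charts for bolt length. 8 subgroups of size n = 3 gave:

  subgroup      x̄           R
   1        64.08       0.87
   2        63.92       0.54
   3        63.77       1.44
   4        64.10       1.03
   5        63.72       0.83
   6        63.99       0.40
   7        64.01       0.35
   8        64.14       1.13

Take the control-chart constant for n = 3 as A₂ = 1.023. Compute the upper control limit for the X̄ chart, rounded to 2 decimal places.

64.81

X̄̄ = (64.08 + 63.92 + 63.77 + 64.10 + 63.72 + 63.99 + 64.01 + 64.14) / 8 = 511.7300 / 8 = 63.9663
R̄ = (0.87 + 0.54 + 1.44 + 1.03 + 0.83 + 0.40 + 0.35 + 1.13) / 8 = 6.5900 / 8 = 0.8237
UCL = X̄̄ + A₂·R̄ = 63.9663 + 1.023 × 0.8237 = 64.8089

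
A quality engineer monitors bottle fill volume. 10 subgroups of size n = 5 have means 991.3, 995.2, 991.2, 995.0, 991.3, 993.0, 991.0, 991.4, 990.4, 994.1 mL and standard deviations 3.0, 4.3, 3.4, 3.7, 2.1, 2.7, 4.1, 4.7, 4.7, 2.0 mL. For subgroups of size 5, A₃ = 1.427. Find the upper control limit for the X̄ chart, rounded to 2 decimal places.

997.34

X̄̄ = (991.3 + 995.2 + 991.2 + 995.0 + 991.3 + 993.0 + 991.0 + 991.4 + 990.4 + 994.1) / 10 = 992.3900
s̄ = (3.0 + 4.3 + 3.4 + 3.7 + 2.1 + 2.7 + 4.1 + 4.7 + 4.7 + 2.0) / 10 = 3.4700
UCL = X̄̄ + A₃·s̄ = 992.3900 + 1.427 × 3.4700 = 997.3417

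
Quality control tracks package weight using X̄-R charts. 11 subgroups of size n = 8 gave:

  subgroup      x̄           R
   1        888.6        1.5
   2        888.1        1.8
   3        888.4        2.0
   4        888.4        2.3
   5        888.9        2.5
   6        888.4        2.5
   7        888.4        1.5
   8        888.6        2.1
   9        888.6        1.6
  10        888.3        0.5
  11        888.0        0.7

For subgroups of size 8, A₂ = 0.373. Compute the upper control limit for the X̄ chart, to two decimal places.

889.07

X̄̄ = (888.6 + 888.1 + 888.4 + 888.4 + 888.9 + 888.4 + 888.4 + 888.6 + 888.6 + 888.3 + 888.0) / 11 = 9772.7000 / 11 = 888.4273
R̄ = (1.5 + 1.8 + 2.0 + 2.3 + 2.5 + 2.5 + 1.5 + 2.1 + 1.6 + 0.5 + 0.7) / 11 = 19.0000 / 11 = 1.7273
UCL = X̄̄ + A₂·R̄ = 888.4273 + 0.373 × 1.7273 = 889.0715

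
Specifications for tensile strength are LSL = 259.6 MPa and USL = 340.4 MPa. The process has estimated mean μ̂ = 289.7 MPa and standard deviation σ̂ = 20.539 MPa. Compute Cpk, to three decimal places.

Cpu = (USL − μ̂) / (3σ̂) = (340.4 − 289.7) / (3 × 20.539) = 0.8228; Cpl = (μ̂ − LSL) / (3σ̂) = (289.7 − 259.6) / (3 × 20.539) = 0.4885; Cpk = min(Cpu, Cpl) = 0.4885

0.489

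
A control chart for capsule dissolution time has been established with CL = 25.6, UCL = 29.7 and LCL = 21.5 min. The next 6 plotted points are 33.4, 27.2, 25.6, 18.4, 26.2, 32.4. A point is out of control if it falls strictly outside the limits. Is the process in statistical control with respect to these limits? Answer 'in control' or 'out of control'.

Compare each point to [21.5, 29.7]: sample 1 = 33.4 > UCL; sample 4 = 18.4 < LCL; sample 6 = 32.4 > UCL.

out of control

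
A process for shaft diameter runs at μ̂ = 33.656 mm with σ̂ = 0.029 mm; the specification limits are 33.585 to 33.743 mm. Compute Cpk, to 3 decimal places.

Cpu = (USL − μ̂) / (3σ̂) = (33.743 − 33.656) / (3 × 0.029) = 1.0000; Cpl = (μ̂ − LSL) / (3σ̂) = (33.656 − 33.585) / (3 × 0.029) = 0.8161; Cpk = min(Cpu, Cpl) = 0.8161

0.816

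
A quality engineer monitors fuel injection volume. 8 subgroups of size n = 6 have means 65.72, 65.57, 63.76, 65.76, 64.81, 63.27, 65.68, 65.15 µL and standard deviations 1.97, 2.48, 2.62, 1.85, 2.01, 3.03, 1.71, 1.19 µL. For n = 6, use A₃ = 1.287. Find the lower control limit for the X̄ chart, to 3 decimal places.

62.253

X̄̄ = (65.72 + 65.57 + 63.76 + 65.76 + 64.81 + 63.27 + 65.68 + 65.15) / 8 = 64.9650
s̄ = (1.97 + 2.48 + 2.62 + 1.85 + 2.01 + 3.03 + 1.71 + 1.19) / 8 = 2.1075
LCL = X̄̄ − A₃·s̄ = 64.9650 − 1.287 × 2.1075 = 62.2526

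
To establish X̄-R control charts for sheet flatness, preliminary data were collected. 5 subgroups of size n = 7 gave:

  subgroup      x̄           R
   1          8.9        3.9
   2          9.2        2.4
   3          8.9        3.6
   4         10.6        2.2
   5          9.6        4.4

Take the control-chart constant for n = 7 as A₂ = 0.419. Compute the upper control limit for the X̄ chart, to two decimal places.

X̄̄ = (8.9 + 9.2 + 8.9 + 10.6 + 9.6) / 5 = 47.2000 / 5 = 9.4400
R̄ = (3.9 + 2.4 + 3.6 + 2.2 + 4.4) / 5 = 16.5000 / 5 = 3.3000
UCL = X̄̄ + A₂·R̄ = 9.4400 + 0.419 × 3.3000 = 10.8227

10.82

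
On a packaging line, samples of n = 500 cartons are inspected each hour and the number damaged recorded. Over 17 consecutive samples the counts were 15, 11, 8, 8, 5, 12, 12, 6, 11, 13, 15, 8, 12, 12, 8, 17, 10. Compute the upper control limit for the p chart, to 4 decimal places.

p̄ = Σdᵢ / (k·n) = 183 / (17 × 500) = 0.02153
UCL = p̄ + 3·√(p̄(1−p̄)/n) = 0.02153 + 3 × √(0.02153×0.97847/500) = 0.02153 + 3 × 0.00649 = 0.04100

0.0410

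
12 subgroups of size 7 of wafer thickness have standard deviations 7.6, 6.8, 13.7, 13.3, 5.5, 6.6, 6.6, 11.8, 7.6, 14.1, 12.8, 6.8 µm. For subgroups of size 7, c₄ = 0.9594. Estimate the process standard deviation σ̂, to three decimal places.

9.833

s̄ = (7.6 + 6.8 + 13.7 + 13.3 + 5.5 + 6.6 + 6.6 + 11.8 + 7.6 + 14.1 + 12.8 + 6.8) / 12 = 9.4333
σ̂ = s̄ / c₄ = 9.4333 / 0.9594 = 9.8325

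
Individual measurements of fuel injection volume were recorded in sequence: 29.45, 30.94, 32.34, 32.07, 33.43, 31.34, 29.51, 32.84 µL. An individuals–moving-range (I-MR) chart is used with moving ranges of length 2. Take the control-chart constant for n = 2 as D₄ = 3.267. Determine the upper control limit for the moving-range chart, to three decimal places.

5.493

Moving ranges: 1.49, 1.40, 0.27, 1.36, 2.09, 1.83, 3.33; M̄R̄ = 11.7700 / 7 = 1.6814
UCL_MR = D₄·M̄R̄ = 3.267 × 1.6814 = 5.4932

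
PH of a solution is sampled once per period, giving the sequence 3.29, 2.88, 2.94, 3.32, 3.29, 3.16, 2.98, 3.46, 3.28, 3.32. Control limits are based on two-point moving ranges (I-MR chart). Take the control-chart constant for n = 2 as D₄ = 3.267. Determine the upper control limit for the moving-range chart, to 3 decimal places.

0.686

Moving ranges: 0.41, 0.06, 0.38, 0.03, 0.13, 0.18, 0.48, 0.18, 0.04; M̄R̄ = 1.8900 / 9 = 0.2100
UCL_MR = D₄·M̄R̄ = 3.267 × 0.2100 = 0.6861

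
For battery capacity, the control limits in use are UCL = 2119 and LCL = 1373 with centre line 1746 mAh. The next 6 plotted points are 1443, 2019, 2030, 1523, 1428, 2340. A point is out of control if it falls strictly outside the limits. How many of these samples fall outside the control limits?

1

Compare each point to [1373, 2119]: sample 6 = 2340 > UCL.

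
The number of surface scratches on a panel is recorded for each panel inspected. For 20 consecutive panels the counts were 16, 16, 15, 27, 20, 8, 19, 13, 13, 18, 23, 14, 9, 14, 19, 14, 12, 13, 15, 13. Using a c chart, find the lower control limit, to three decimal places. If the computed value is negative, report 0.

c̄ = (16 + 16 + 15 + 27 + 20 + 8 + 19 + 13 + 13 + 18 + 23 + 14 + 9 + 14 + 19 + 14 + 12 + 13 + 15 + 13) / 20 = 311 / 20 = 15.5500
LCL = c̄ − 3√c̄ = 15.5500 − 3 × 3.9433 = 3.7200

3.720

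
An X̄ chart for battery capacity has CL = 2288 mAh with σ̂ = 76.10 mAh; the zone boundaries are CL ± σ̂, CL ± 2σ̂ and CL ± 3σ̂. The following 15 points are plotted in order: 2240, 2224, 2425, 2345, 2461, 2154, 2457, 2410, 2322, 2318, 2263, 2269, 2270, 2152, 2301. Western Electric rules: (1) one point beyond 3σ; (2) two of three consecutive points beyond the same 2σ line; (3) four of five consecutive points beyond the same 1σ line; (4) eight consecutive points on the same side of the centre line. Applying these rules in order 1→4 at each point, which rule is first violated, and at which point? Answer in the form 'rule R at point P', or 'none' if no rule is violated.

rule 2 at point 7

Zone of each point (C = within 1σ̂, B = 1σ̂–2σ̂, A = 2σ̂–3σ̂, * = beyond 3σ̂; sign = side of CL): 1:-C, 2:-C, 3:+B, 4:+C, 5:+A, 6:-B, 7:+A, 8:+B, 9:+C, 10:+C, 11:-C, 12:-C, 13:-C, 14:-B, 15:+C
Rule 2 (two of three consecutive points beyond the same 2σ limit) is satisfied at point 7.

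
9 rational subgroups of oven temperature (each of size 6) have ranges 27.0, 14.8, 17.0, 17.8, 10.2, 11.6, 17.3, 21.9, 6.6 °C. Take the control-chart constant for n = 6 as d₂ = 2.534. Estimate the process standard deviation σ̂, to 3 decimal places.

6.323

R̄ = (27.0 + 14.8 + 17.0 + 17.8 + 10.2 + 11.6 + 17.3 + 21.9 + 6.6) / 9 = 16.0222
σ̂ = R̄ / d₂ = 16.0222 / 2.534 = 6.3229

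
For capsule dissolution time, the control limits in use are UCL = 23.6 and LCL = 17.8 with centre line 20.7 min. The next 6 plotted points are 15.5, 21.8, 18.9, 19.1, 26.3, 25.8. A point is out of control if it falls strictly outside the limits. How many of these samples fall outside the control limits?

3

Compare each point to [17.8, 23.6]: sample 1 = 15.5 < LCL; sample 5 = 26.3 > UCL; sample 6 = 25.8 > UCL.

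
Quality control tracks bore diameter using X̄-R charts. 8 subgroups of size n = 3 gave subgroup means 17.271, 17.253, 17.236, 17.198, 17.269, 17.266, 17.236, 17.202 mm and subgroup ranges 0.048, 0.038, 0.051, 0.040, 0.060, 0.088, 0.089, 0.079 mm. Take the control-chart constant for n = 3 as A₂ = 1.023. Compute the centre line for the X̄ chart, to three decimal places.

X̄̄ = (17.271 + 17.253 + 17.236 + 17.198 + 17.269 + 17.266 + 17.236 + 17.202) / 8 = 137.9310 / 8 = 17.2414
CL = X̄̄ = 17.2414

17.241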